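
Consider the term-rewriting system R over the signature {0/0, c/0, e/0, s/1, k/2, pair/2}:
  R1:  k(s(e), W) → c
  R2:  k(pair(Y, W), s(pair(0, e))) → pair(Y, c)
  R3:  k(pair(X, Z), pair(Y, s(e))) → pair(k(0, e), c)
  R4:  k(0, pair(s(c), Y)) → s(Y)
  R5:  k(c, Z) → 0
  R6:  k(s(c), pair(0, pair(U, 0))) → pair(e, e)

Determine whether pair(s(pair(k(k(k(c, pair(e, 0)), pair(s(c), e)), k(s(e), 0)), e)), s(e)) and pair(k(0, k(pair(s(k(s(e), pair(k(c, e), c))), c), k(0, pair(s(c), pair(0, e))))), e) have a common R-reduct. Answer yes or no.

Reduce t₁ = pair(s(pair(k(k(k(c, pair(e, 0)), pair(s(c), e)), k(s(e), 0)), e)), s(e)):
1. pair(s(pair(k(k(k(c, pair(e, 0)), pair(s(c), e)), k(s(e), 0)), e)), s(e))  →  pair(s(pair(k(k(0, pair(s(c), e)), k(s(e), 0)), e)), s(e))   [R5 at 1.1.1.1.1]
2. pair(s(pair(k(k(0, pair(s(c), e)), k(s(e), 0)), e)), s(e))  →  pair(s(pair(k(s(e), k(s(e), 0)), e)), s(e))   [R4 at 1.1.1.1]
3. pair(s(pair(k(s(e), k(s(e), 0)), e)), s(e))  →  pair(s(pair(c, e)), s(e))   [R1 at 1.1.1]

Reduce t₂ = pair(k(0, k(pair(s(k(s(e), pair(k(c, e), c))), c), k(0, pair(s(c), pair(0, e))))), e):
1. pair(k(0, k(pair(s(k(s(e), pair(k(c, e), c))), c), k(0, pair(s(c), pair(0, e))))), e)  →  pair(k(0, k(pair(s(c), c), k(0, pair(s(c), pair(0, e))))), e)   [R1 at 1.2.1.1.1]
2. pair(k(0, k(pair(s(c), c), k(0, pair(s(c), pair(0, e))))), e)  →  pair(k(0, k(pair(s(c), c), s(pair(0, e)))), e)   [R4 at 1.2.2]
3. pair(k(0, k(pair(s(c), c), s(pair(0, e)))), e)  →  pair(k(0, pair(s(c), c)), e)   [R2 at 1.2]
4. pair(k(0, pair(s(c), c)), e)  →  pair(s(c), e)   [R4 at 1]

no — NF(t₁) = pair(s(pair(c, e)), s(e)), NF(t₂) = pair(s(c), e)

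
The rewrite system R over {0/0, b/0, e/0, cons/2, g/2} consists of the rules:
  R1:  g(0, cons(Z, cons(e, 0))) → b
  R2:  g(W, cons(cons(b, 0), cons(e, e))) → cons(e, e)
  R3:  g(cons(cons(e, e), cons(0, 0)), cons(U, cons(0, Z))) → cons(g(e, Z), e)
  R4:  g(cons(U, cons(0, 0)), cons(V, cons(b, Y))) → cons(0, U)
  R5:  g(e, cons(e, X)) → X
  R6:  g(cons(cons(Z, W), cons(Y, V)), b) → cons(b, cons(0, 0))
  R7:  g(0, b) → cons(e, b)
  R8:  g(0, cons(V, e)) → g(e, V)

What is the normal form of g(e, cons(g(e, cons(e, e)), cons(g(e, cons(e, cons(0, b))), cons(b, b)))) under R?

1. g(e, cons(g(e, cons(e, e)), cons(g(e, cons(e, cons(0, b))), cons(b, b))))  →  g(e, cons(e, cons(g(e, cons(e, cons(0, b))), cons(b, b))))   [R5 at 2.1]
2. g(e, cons(e, cons(g(e, cons(e, cons(0, b))), cons(b, b))))  →  cons(g(e, cons(e, cons(0, b))), cons(b, b))   [R5 at ε]
3. cons(g(e, cons(e, cons(0, b))), cons(b, b))  →  cons(cons(0, b), cons(b, b))   [R5 at 1]

cons(cons(0, b), cons(b, b))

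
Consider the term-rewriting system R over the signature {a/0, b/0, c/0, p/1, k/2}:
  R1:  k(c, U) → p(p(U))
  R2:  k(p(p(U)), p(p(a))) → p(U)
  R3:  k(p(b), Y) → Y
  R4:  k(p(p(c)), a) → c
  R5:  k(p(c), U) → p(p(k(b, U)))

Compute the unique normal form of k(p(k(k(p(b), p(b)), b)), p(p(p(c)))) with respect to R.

1. k(p(k(k(p(b), p(b)), b)), p(p(p(c))))  →  k(p(k(p(b), b)), p(p(p(c))))   [R3 at 1.1.1]
2. k(p(k(p(b), b)), p(p(p(c))))  →  k(p(b), p(p(p(c))))   [R3 at 1.1]
3. k(p(b), p(p(p(c))))  →  p(p(p(c)))   [R3 at ε]

p(p(p(c)))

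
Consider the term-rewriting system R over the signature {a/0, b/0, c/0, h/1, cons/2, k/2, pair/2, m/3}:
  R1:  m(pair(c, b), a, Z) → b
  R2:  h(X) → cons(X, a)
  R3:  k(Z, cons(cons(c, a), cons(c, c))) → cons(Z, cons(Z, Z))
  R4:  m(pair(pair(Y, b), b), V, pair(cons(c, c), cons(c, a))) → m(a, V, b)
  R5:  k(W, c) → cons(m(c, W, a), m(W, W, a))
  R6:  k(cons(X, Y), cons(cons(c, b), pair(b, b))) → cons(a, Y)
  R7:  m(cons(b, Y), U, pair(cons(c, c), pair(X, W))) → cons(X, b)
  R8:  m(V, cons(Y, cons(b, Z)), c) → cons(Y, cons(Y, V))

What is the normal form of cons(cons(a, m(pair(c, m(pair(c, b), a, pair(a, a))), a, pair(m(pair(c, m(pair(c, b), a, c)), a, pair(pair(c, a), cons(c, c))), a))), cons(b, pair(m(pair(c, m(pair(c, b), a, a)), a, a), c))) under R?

1. cons(cons(a, m(pair(c, m(pair(c, b), a, pair(a, a))), a, pair(m(pair(c, m(pair(c, b), a, c)), a, pair(pair(c, a), cons(c, c))), a))), cons(b, pair(m(pair(c, m(pair(c, b), a, a)), a, a), c)))  →  cons(cons(a, m(pair(c, b), a, pair(m(pair(c, m(pair(c, b), a, c)), a, pair(pair(c, a), cons(c, c))), a))), cons(b, pair(m(pair(c, m(pair(c, b), a, a)), a, a), c)))   [R1 at 1.2.1.2]
2. cons(cons(a, m(pair(c, b), a, pair(m(pair(c, m(pair(c, b), a, c)), a, pair(pair(c, a), cons(c, c))), a))), cons(b, pair(m(pair(c, m(pair(c, b), a, a)), a, a), c)))  →  cons(cons(a, b), cons(b, pair(m(pair(c, m(pair(c, b), a, a)), a, a), c)))   [R1 at 1.2]
3. cons(cons(a, b), cons(b, pair(m(pair(c, m(pair(c, b), a, a)), a, a), c)))  →  cons(cons(a, b), cons(b, pair(m(pair(c, b), a, a), c)))   [R1 at 2.2.1.1.2]
4. cons(cons(a, b), cons(b, pair(m(pair(c, b), a, a), c)))  →  cons(cons(a, b), cons(b, pair(b, c)))   [R1 at 2.2.1]

cons(cons(a, b), cons(b, pair(b, c)))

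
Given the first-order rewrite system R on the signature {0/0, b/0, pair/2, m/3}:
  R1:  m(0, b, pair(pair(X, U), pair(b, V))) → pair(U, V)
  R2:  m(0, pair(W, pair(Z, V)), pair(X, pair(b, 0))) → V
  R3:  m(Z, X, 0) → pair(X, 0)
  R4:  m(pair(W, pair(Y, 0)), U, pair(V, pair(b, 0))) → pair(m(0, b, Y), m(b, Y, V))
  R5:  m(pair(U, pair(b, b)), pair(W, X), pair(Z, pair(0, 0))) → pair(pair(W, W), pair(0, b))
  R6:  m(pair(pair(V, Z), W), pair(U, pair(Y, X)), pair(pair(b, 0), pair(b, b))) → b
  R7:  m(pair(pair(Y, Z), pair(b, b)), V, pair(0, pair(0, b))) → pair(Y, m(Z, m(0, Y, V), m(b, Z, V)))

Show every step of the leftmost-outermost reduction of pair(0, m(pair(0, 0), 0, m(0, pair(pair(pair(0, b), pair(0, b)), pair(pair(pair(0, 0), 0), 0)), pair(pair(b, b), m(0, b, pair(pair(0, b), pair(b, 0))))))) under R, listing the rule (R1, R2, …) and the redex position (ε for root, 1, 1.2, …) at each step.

1. pair(0, m(pair(0, 0), 0, m(0, pair(pair(pair(0, b), pair(0, b)), pair(pair(pair(0, 0), 0), 0)), pair(pair(b, b), m(0, b, pair(pair(0, b), pair(b, 0)))))))  →  pair(0, m(pair(0, 0), 0, m(0, pair(pair(pair(0, b), pair(0, b)), pair(pair(pair(0, 0), 0), 0)), pair(pair(b, b), pair(b, 0)))))   [R1 at 2.3.3.2]
2. pair(0, m(pair(0, 0), 0, m(0, pair(pair(pair(0, b), pair(0, b)), pair(pair(pair(0, 0), 0), 0)), pair(pair(b, b), pair(b, 0)))))  →  pair(0, m(pair(0, 0), 0, 0))   [R2 at 2.3]
3. pair(0, m(pair(0, 0), 0, 0))  →  pair(0, pair(0, 0))   [R3 at 2]

pair(0, pair(0, 0))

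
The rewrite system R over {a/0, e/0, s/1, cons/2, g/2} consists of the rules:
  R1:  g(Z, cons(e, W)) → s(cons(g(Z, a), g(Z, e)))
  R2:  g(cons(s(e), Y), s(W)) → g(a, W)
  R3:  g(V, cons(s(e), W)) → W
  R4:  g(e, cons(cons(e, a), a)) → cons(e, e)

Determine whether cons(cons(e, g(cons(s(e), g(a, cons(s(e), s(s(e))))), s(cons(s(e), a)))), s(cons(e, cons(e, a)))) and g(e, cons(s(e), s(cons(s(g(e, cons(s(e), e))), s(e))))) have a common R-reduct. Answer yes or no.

no — NF(t₁) = cons(cons(e, a), s(cons(e, cons(e, a)))), NF(t₂) = s(cons(s(e), s(e)))

Reduce t₁ = cons(cons(e, g(cons(s(e), g(a, cons(s(e), s(s(e))))), s(cons(s(e), a)))), s(cons(e, cons(e, a)))):
1. cons(cons(e, g(cons(s(e), g(a, cons(s(e), s(s(e))))), s(cons(s(e), a)))), s(cons(e, cons(e, a))))  →  cons(cons(e, g(a, cons(s(e), a))), s(cons(e, cons(e, a))))   [R2 at 1.2]
2. cons(cons(e, g(a, cons(s(e), a))), s(cons(e, cons(e, a))))  →  cons(cons(e, a), s(cons(e, cons(e, a))))   [R3 at 1.2]

Reduce t₂ = g(e, cons(s(e), s(cons(s(g(e, cons(s(e), e))), s(e))))):
1. g(e, cons(s(e), s(cons(s(g(e, cons(s(e), e))), s(e)))))  →  s(cons(s(g(e, cons(s(e), e))), s(e)))   [R3 at ε]
2. s(cons(s(g(e, cons(s(e), e))), s(e)))  →  s(cons(s(e), s(e)))   [R3 at 1.1.1]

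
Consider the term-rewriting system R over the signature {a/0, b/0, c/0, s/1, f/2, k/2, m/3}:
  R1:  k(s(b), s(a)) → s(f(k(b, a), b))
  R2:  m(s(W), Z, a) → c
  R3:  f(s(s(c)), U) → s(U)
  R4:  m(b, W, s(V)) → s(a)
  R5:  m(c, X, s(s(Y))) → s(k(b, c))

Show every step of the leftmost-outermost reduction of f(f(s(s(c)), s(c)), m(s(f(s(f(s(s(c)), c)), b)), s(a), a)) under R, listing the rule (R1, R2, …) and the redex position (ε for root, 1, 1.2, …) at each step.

s(c)

1. f(f(s(s(c)), s(c)), m(s(f(s(f(s(s(c)), c)), b)), s(a), a))  →  f(s(s(c)), m(s(f(s(f(s(s(c)), c)), b)), s(a), a))   [R3 at 1]
2. f(s(s(c)), m(s(f(s(f(s(s(c)), c)), b)), s(a), a))  →  s(m(s(f(s(f(s(s(c)), c)), b)), s(a), a))   [R3 at ε]
3. s(m(s(f(s(f(s(s(c)), c)), b)), s(a), a))  →  s(c)   [R2 at 1]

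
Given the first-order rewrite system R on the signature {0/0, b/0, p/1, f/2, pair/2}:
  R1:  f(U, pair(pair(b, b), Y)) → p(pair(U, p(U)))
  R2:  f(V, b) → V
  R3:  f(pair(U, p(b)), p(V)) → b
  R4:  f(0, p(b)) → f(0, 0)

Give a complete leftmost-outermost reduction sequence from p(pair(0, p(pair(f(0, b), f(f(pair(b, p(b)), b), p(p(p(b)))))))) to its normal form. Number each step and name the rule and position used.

p(pair(0, p(pair(0, b))))

1. p(pair(0, p(pair(f(0, b), f(f(pair(b, p(b)), b), p(p(p(b))))))))  →  p(pair(0, p(pair(0, f(f(pair(b, p(b)), b), p(p(p(b))))))))   [R2 at 1.2.1.1]
2. p(pair(0, p(pair(0, f(f(pair(b, p(b)), b), p(p(p(b))))))))  →  p(pair(0, p(pair(0, f(pair(b, p(b)), p(p(p(b))))))))   [R2 at 1.2.1.2.1]
3. p(pair(0, p(pair(0, f(pair(b, p(b)), p(p(p(b))))))))  →  p(pair(0, p(pair(0, b))))   [R3 at 1.2.1.2]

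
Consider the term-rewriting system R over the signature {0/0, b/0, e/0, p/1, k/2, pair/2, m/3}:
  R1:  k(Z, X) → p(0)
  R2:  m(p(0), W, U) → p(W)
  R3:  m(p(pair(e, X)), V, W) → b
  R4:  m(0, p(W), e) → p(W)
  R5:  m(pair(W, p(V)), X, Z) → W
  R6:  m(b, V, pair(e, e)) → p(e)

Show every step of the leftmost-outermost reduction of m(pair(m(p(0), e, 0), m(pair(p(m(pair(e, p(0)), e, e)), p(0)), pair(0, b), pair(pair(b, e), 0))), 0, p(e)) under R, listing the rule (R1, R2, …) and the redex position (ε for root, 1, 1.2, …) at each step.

1. m(pair(m(p(0), e, 0), m(pair(p(m(pair(e, p(0)), e, e)), p(0)), pair(0, b), pair(pair(b, e), 0))), 0, p(e))  →  m(pair(p(e), m(pair(p(m(pair(e, p(0)), e, e)), p(0)), pair(0, b), pair(pair(b, e), 0))), 0, p(e))   [R2 at 1.1]
2. m(pair(p(e), m(pair(p(m(pair(e, p(0)), e, e)), p(0)), pair(0, b), pair(pair(b, e), 0))), 0, p(e))  →  m(pair(p(e), p(m(pair(e, p(0)), e, e))), 0, p(e))   [R5 at 1.2]
3. m(pair(p(e), p(m(pair(e, p(0)), e, e))), 0, p(e))  →  p(e)   [R5 at ε]

p(e)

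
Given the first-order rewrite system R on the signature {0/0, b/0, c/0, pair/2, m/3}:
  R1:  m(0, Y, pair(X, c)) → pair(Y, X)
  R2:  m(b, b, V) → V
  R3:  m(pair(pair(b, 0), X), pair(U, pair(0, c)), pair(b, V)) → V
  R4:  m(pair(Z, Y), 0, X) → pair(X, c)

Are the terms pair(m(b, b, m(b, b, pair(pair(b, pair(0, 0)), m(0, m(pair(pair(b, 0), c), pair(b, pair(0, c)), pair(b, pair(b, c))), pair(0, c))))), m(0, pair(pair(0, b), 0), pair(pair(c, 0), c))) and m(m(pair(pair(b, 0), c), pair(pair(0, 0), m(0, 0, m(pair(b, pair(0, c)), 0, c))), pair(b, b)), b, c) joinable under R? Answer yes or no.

no — NF(t₁) = pair(pair(pair(b, pair(0, 0)), pair(pair(b, c), 0)), pair(pair(pair(0, b), 0), pair(c, 0))), NF(t₂) = c

Reduce t₁ = pair(m(b, b, m(b, b, pair(pair(b, pair(0, 0)), m(0, m(pair(pair(b, 0), c), pair(b, pair(0, c)), pair(b, pair(b, c))), pair(0, c))))), m(0, pair(pair(0, b), 0), pair(pair(c, 0), c))):
1. pair(m(b, b, m(b, b, pair(pair(b, pair(0, 0)), m(0, m(pair(pair(b, 0), c), pair(b, pair(0, c)), pair(b, pair(b, c))), pair(0, c))))), m(0, pair(pair(0, b), 0), pair(pair(c, 0), c)))  →  pair(m(b, b, pair(pair(b, pair(0, 0)), m(0, m(pair(pair(b, 0), c), pair(b, pair(0, c)), pair(b, pair(b, c))), pair(0, c)))), m(0, pair(pair(0, b), 0), pair(pair(c, 0), c)))   [R2 at 1]
2. pair(m(b, b, pair(pair(b, pair(0, 0)), m(0, m(pair(pair(b, 0), c), pair(b, pair(0, c)), pair(b, pair(b, c))), pair(0, c)))), m(0, pair(pair(0, b), 0), pair(pair(c, 0), c)))  →  pair(pair(pair(b, pair(0, 0)), m(0, m(pair(pair(b, 0), c), pair(b, pair(0, c)), pair(b, pair(b, c))), pair(0, c))), m(0, pair(pair(0, b), 0), pair(pair(c, 0), c)))   [R2 at 1]
3. pair(pair(pair(b, pair(0, 0)), m(0, m(pair(pair(b, 0), c), pair(b, pair(0, c)), pair(b, pair(b, c))), pair(0, c))), m(0, pair(pair(0, b), 0), pair(pair(c, 0), c)))  →  pair(pair(pair(b, pair(0, 0)), pair(m(pair(pair(b, 0), c), pair(b, pair(0, c)), pair(b, pair(b, c))), 0)), m(0, pair(pair(0, b), 0), pair(pair(c, 0), c)))   [R1 at 1.2]
4. pair(pair(pair(b, pair(0, 0)), pair(m(pair(pair(b, 0), c), pair(b, pair(0, c)), pair(b, pair(b, c))), 0)), m(0, pair(pair(0, b), 0), pair(pair(c, 0), c)))  →  pair(pair(pair(b, pair(0, 0)), pair(pair(b, c), 0)), m(0, pair(pair(0, b), 0), pair(pair(c, 0), c)))   [R3 at 1.2.1]
5. pair(pair(pair(b, pair(0, 0)), pair(pair(b, c), 0)), m(0, pair(pair(0, b), 0), pair(pair(c, 0), c)))  →  pair(pair(pair(b, pair(0, 0)), pair(pair(b, c), 0)), pair(pair(pair(0, b), 0), pair(c, 0)))   [R1 at 2]

Reduce t₂ = m(m(pair(pair(b, 0), c), pair(pair(0, 0), m(0, 0, m(pair(b, pair(0, c)), 0, c))), pair(b, b)), b, c):
1. m(m(pair(pair(b, 0), c), pair(pair(0, 0), m(0, 0, m(pair(b, pair(0, c)), 0, c))), pair(b, b)), b, c)  →  m(m(pair(pair(b, 0), c), pair(pair(0, 0), m(0, 0, pair(c, c))), pair(b, b)), b, c)   [R4 at 1.2.2.3]
2. m(m(pair(pair(b, 0), c), pair(pair(0, 0), m(0, 0, pair(c, c))), pair(b, b)), b, c)  →  m(m(pair(pair(b, 0), c), pair(pair(0, 0), pair(0, c)), pair(b, b)), b, c)   [R1 at 1.2.2]
3. m(m(pair(pair(b, 0), c), pair(pair(0, 0), pair(0, c)), pair(b, b)), b, c)  →  m(b, b, c)   [R3 at 1]
4. m(b, b, c)  →  c   [R2 at ε]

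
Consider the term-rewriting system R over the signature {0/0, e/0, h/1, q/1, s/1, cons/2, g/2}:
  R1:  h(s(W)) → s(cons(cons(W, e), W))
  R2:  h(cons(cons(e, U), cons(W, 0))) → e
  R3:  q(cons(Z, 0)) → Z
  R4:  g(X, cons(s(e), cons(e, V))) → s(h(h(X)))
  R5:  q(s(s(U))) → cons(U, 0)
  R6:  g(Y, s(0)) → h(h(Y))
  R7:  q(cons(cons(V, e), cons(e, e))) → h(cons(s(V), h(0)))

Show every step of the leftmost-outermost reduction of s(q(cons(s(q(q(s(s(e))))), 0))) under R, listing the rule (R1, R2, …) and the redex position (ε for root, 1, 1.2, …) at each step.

1. s(q(cons(s(q(q(s(s(e))))), 0)))  →  s(s(q(q(s(s(e))))))   [R3 at 1]
2. s(s(q(q(s(s(e))))))  →  s(s(q(cons(e, 0))))   [R5 at 1.1.1]
3. s(s(q(cons(e, 0))))  →  s(s(e))   [R3 at 1.1]

s(s(e))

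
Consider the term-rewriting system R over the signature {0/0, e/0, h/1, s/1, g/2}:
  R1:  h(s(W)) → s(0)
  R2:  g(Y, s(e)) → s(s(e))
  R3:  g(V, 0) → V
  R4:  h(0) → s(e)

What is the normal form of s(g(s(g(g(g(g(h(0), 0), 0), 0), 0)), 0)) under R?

s(s(s(e)))

1. s(g(s(g(g(g(g(h(0), 0), 0), 0), 0)), 0))  →  s(s(g(g(g(g(h(0), 0), 0), 0), 0)))   [R3 at 1]
2. s(s(g(g(g(g(h(0), 0), 0), 0), 0)))  →  s(s(g(g(g(h(0), 0), 0), 0)))   [R3 at 1.1]
3. s(s(g(g(g(h(0), 0), 0), 0)))  →  s(s(g(g(h(0), 0), 0)))   [R3 at 1.1]
4. s(s(g(g(h(0), 0), 0)))  →  s(s(g(h(0), 0)))   [R3 at 1.1]
5. s(s(g(h(0), 0)))  →  s(s(h(0)))   [R3 at 1.1]
6. s(s(h(0)))  →  s(s(s(e)))   [R4 at 1.1]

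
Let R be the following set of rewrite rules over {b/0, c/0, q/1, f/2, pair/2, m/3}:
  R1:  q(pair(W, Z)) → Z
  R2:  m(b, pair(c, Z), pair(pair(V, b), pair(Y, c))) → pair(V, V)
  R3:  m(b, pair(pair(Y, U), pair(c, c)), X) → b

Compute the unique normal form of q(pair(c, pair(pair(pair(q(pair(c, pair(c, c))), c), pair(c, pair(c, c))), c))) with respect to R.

pair(pair(pair(pair(c, c), c), pair(c, pair(c, c))), c)

1. q(pair(c, pair(pair(pair(q(pair(c, pair(c, c))), c), pair(c, pair(c, c))), c)))  →  pair(pair(pair(q(pair(c, pair(c, c))), c), pair(c, pair(c, c))), c)   [R1 at ε]
2. pair(pair(pair(q(pair(c, pair(c, c))), c), pair(c, pair(c, c))), c)  →  pair(pair(pair(pair(c, c), c), pair(c, pair(c, c))), c)   [R1 at 1.1.1]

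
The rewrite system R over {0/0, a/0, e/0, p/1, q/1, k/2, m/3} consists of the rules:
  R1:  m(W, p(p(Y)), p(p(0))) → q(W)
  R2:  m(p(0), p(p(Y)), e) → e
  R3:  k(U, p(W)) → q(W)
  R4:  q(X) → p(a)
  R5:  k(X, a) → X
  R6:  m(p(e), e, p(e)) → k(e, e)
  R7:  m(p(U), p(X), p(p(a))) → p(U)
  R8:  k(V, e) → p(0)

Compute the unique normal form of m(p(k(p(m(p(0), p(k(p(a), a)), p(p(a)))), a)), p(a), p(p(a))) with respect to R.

p(p(p(0)))

1. m(p(k(p(m(p(0), p(k(p(a), a)), p(p(a)))), a)), p(a), p(p(a)))  →  p(k(p(m(p(0), p(k(p(a), a)), p(p(a)))), a))   [R7 at ε]
2. p(k(p(m(p(0), p(k(p(a), a)), p(p(a)))), a))  →  p(p(m(p(0), p(k(p(a), a)), p(p(a)))))   [R5 at 1]
3. p(p(m(p(0), p(k(p(a), a)), p(p(a)))))  →  p(p(p(0)))   [R7 at 1.1]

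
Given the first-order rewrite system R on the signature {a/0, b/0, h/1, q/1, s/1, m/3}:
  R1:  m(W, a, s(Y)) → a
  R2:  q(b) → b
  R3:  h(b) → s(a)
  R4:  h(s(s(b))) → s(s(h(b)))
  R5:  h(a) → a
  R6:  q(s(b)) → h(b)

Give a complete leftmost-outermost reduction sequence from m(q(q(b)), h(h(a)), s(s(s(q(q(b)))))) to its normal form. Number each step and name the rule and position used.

a

1. m(q(q(b)), h(h(a)), s(s(s(q(q(b))))))  →  m(q(b), h(h(a)), s(s(s(q(q(b))))))   [R2 at 1.1]
2. m(q(b), h(h(a)), s(s(s(q(q(b))))))  →  m(b, h(h(a)), s(s(s(q(q(b))))))   [R2 at 1]
3. m(b, h(h(a)), s(s(s(q(q(b))))))  →  m(b, h(a), s(s(s(q(q(b))))))   [R5 at 2.1]
4. m(b, h(a), s(s(s(q(q(b))))))  →  m(b, a, s(s(s(q(q(b))))))   [R5 at 2]
5. m(b, a, s(s(s(q(q(b))))))  →  a   [R1 at ε]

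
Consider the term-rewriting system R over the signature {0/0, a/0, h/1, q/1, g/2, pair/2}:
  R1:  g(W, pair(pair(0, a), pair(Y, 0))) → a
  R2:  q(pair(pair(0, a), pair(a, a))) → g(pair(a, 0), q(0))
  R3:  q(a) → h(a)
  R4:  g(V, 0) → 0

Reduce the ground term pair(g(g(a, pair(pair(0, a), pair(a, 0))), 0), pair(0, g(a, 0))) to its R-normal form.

pair(0, pair(0, 0))

1. pair(g(g(a, pair(pair(0, a), pair(a, 0))), 0), pair(0, g(a, 0)))  →  pair(0, pair(0, g(a, 0)))   [R4 at 1]
2. pair(0, pair(0, g(a, 0)))  →  pair(0, pair(0, 0))   [R4 at 2.2]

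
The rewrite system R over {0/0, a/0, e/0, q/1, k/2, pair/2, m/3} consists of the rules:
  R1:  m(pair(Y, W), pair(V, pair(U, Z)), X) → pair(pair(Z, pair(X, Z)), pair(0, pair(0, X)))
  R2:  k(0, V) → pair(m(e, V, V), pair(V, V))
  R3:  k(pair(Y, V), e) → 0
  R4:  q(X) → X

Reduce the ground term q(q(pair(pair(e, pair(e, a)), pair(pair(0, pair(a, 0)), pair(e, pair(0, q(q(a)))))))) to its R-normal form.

pair(pair(e, pair(e, a)), pair(pair(0, pair(a, 0)), pair(e, pair(0, a))))

1. q(q(pair(pair(e, pair(e, a)), pair(pair(0, pair(a, 0)), pair(e, pair(0, q(q(a))))))))  →  q(pair(pair(e, pair(e, a)), pair(pair(0, pair(a, 0)), pair(e, pair(0, q(q(a)))))))   [R4 at ε]
2. q(pair(pair(e, pair(e, a)), pair(pair(0, pair(a, 0)), pair(e, pair(0, q(q(a)))))))  →  pair(pair(e, pair(e, a)), pair(pair(0, pair(a, 0)), pair(e, pair(0, q(q(a))))))   [R4 at ε]
3. pair(pair(e, pair(e, a)), pair(pair(0, pair(a, 0)), pair(e, pair(0, q(q(a))))))  →  pair(pair(e, pair(e, a)), pair(pair(0, pair(a, 0)), pair(e, pair(0, q(a)))))   [R4 at 2.2.2.2]
4. pair(pair(e, pair(e, a)), pair(pair(0, pair(a, 0)), pair(e, pair(0, q(a)))))  →  pair(pair(e, pair(e, a)), pair(pair(0, pair(a, 0)), pair(e, pair(0, a))))   [R4 at 2.2.2.2]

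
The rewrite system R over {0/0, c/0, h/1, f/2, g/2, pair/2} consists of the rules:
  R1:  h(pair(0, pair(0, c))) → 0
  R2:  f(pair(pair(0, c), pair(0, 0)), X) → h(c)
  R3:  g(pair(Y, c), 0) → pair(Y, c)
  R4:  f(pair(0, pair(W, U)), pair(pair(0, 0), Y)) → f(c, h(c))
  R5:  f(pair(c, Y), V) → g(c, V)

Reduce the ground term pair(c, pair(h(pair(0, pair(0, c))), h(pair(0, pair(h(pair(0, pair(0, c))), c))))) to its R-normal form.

pair(c, pair(0, 0))

1. pair(c, pair(h(pair(0, pair(0, c))), h(pair(0, pair(h(pair(0, pair(0, c))), c)))))  →  pair(c, pair(0, h(pair(0, pair(h(pair(0, pair(0, c))), c)))))   [R1 at 2.1]
2. pair(c, pair(0, h(pair(0, pair(h(pair(0, pair(0, c))), c)))))  →  pair(c, pair(0, h(pair(0, pair(0, c)))))   [R1 at 2.2.1.2.1]
3. pair(c, pair(0, h(pair(0, pair(0, c)))))  →  pair(c, pair(0, 0))   [R1 at 2.2]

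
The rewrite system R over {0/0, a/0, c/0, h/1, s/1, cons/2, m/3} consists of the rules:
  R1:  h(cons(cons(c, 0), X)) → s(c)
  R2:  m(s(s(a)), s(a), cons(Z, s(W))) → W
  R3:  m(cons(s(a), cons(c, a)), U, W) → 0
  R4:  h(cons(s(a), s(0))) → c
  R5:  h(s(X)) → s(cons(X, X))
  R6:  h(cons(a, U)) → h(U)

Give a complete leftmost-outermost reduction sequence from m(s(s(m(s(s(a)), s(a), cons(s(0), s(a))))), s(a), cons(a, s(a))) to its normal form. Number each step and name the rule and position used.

1. m(s(s(m(s(s(a)), s(a), cons(s(0), s(a))))), s(a), cons(a, s(a)))  →  m(s(s(a)), s(a), cons(a, s(a)))   [R2 at 1.1.1]
2. m(s(s(a)), s(a), cons(a, s(a)))  →  a   [R2 at ε]

a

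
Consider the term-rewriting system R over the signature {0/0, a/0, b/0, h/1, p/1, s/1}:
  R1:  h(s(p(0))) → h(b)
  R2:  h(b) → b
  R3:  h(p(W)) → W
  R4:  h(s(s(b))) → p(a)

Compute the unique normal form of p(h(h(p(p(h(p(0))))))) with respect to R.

p(0)

1. p(h(h(p(p(h(p(0)))))))  →  p(h(p(h(p(0)))))   [R3 at 1.1]
2. p(h(p(h(p(0)))))  →  p(h(p(0)))   [R3 at 1]
3. p(h(p(0)))  →  p(0)   [R3 at 1]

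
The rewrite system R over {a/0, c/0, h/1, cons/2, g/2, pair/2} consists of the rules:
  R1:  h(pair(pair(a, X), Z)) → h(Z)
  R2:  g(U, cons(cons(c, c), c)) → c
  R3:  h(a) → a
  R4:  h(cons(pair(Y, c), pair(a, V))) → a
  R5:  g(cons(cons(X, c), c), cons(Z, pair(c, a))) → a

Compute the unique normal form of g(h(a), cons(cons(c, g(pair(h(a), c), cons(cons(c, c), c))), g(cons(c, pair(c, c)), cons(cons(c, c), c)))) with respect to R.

c

1. g(h(a), cons(cons(c, g(pair(h(a), c), cons(cons(c, c), c))), g(cons(c, pair(c, c)), cons(cons(c, c), c))))  →  g(a, cons(cons(c, g(pair(h(a), c), cons(cons(c, c), c))), g(cons(c, pair(c, c)), cons(cons(c, c), c))))   [R3 at 1]
2. g(a, cons(cons(c, g(pair(h(a), c), cons(cons(c, c), c))), g(cons(c, pair(c, c)), cons(cons(c, c), c))))  →  g(a, cons(cons(c, c), g(cons(c, pair(c, c)), cons(cons(c, c), c))))   [R2 at 2.1.2]
3. g(a, cons(cons(c, c), g(cons(c, pair(c, c)), cons(cons(c, c), c))))  →  g(a, cons(cons(c, c), c))   [R2 at 2.2]
4. g(a, cons(cons(c, c), c))  →  c   [R2 at ε]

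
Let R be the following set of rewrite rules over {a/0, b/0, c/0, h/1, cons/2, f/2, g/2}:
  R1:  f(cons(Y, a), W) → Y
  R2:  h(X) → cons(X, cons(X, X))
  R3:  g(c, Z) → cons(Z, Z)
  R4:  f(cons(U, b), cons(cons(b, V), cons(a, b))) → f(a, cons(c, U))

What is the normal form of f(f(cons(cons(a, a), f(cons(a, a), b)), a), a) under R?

a

1. f(f(cons(cons(a, a), f(cons(a, a), b)), a), a)  →  f(f(cons(cons(a, a), a), a), a)   [R1 at 1.1.2]
2. f(f(cons(cons(a, a), a), a), a)  →  f(cons(a, a), a)   [R1 at 1]
3. f(cons(a, a), a)  →  a   [R1 at ε]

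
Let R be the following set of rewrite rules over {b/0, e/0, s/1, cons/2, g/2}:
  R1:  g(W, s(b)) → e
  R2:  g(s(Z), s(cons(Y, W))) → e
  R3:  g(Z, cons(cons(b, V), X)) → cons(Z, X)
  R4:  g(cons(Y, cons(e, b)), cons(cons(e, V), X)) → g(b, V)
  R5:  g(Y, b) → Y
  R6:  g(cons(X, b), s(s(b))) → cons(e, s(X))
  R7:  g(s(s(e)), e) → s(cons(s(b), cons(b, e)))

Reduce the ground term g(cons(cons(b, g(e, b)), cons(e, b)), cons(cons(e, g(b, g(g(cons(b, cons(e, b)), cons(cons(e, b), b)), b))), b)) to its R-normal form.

1. g(cons(cons(b, g(e, b)), cons(e, b)), cons(cons(e, g(b, g(g(cons(b, cons(e, b)), cons(cons(e, b), b)), b))), b))  →  g(b, g(b, g(g(cons(b, cons(e, b)), cons(cons(e, b), b)), b)))   [R4 at ε]
2. g(b, g(b, g(g(cons(b, cons(e, b)), cons(cons(e, b), b)), b)))  →  g(b, g(b, g(cons(b, cons(e, b)), cons(cons(e, b), b))))   [R5 at 2.2]
3. g(b, g(b, g(cons(b, cons(e, b)), cons(cons(e, b), b))))  →  g(b, g(b, g(b, b)))   [R4 at 2.2]
4. g(b, g(b, g(b, b)))  →  g(b, g(b, b))   [R5 at 2.2]
5. g(b, g(b, b))  →  g(b, b)   [R5 at 2]
6. g(b, b)  →  b   [R5 at ε]

b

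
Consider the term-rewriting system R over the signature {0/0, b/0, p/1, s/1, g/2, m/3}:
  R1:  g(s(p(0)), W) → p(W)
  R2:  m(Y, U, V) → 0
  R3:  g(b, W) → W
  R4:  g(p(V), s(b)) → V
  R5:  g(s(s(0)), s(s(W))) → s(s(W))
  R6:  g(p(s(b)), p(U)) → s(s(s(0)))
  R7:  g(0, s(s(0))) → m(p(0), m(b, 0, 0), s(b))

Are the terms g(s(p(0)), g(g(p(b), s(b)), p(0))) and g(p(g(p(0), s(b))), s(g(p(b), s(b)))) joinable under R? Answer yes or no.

Reduce t₁ = g(s(p(0)), g(g(p(b), s(b)), p(0))):
1. g(s(p(0)), g(g(p(b), s(b)), p(0)))  →  p(g(g(p(b), s(b)), p(0)))   [R1 at ε]
2. p(g(g(p(b), s(b)), p(0)))  →  p(g(b, p(0)))   [R4 at 1.1]
3. p(g(b, p(0)))  →  p(p(0))   [R3 at 1]

Reduce t₂ = g(p(g(p(0), s(b))), s(g(p(b), s(b)))):
1. g(p(g(p(0), s(b))), s(g(p(b), s(b))))  →  g(p(0), s(g(p(b), s(b))))   [R4 at 1.1]
2. g(p(0), s(g(p(b), s(b))))  →  g(p(0), s(b))   [R4 at 2.1]
3. g(p(0), s(b))  →  0   [R4 at ε]

no — NF(t₁) = p(p(0)), NF(t₂) = 0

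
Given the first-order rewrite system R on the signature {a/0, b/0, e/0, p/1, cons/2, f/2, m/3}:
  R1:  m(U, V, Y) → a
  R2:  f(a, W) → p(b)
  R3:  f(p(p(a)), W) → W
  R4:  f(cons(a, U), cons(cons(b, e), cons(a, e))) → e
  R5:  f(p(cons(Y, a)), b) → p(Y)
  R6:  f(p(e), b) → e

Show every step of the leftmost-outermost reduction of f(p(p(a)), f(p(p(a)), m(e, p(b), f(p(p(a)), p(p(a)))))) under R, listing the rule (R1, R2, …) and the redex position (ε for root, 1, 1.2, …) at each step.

a

1. f(p(p(a)), f(p(p(a)), m(e, p(b), f(p(p(a)), p(p(a))))))  →  f(p(p(a)), m(e, p(b), f(p(p(a)), p(p(a)))))   [R3 at ε]
2. f(p(p(a)), m(e, p(b), f(p(p(a)), p(p(a)))))  →  m(e, p(b), f(p(p(a)), p(p(a))))   [R3 at ε]
3. m(e, p(b), f(p(p(a)), p(p(a))))  →  a   [R1 at ε]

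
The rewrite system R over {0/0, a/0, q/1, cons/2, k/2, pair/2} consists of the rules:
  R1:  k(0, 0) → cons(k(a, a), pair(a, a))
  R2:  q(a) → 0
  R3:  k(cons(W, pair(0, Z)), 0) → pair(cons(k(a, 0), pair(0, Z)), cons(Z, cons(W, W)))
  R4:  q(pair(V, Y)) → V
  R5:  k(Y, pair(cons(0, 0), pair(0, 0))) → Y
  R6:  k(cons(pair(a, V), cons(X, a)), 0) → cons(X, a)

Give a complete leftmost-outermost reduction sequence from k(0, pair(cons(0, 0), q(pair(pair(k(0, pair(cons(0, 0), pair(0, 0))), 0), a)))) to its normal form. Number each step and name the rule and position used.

1. k(0, pair(cons(0, 0), q(pair(pair(k(0, pair(cons(0, 0), pair(0, 0))), 0), a))))  →  k(0, pair(cons(0, 0), pair(k(0, pair(cons(0, 0), pair(0, 0))), 0)))   [R4 at 2.2]
2. k(0, pair(cons(0, 0), pair(k(0, pair(cons(0, 0), pair(0, 0))), 0)))  →  k(0, pair(cons(0, 0), pair(0, 0)))   [R5 at 2.2.1]
3. k(0, pair(cons(0, 0), pair(0, 0)))  →  0   [R5 at ε]

0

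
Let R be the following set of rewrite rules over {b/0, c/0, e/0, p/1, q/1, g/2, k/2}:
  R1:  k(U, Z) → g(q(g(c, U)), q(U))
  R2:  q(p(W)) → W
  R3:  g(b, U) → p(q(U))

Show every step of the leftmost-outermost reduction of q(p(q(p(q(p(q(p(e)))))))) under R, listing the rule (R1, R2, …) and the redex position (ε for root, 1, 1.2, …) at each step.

1. q(p(q(p(q(p(q(p(e))))))))  →  q(p(q(p(q(p(e))))))   [R2 at ε]
2. q(p(q(p(q(p(e))))))  →  q(p(q(p(e))))   [R2 at ε]
3. q(p(q(p(e))))  →  q(p(e))   [R2 at ε]
4. q(p(e))  →  e   [R2 at ε]

e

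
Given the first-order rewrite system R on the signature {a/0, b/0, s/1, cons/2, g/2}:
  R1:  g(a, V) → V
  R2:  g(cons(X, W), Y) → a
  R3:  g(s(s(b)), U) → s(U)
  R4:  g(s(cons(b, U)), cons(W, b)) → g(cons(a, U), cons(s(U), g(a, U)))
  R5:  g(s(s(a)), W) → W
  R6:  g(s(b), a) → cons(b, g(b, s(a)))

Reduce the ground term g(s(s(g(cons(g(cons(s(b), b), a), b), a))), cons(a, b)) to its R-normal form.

1. g(s(s(g(cons(g(cons(s(b), b), a), b), a))), cons(a, b))  →  g(s(s(a)), cons(a, b))   [R2 at 1.1.1]
2. g(s(s(a)), cons(a, b))  →  cons(a, b)   [R5 at ε]

cons(a, b)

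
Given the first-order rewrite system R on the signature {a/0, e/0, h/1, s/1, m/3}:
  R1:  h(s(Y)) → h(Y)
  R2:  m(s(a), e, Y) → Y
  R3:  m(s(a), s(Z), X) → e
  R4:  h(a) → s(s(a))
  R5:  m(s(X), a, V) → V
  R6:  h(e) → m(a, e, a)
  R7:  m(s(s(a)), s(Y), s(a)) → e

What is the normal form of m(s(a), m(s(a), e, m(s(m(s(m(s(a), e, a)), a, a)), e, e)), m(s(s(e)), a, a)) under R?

1. m(s(a), m(s(a), e, m(s(m(s(m(s(a), e, a)), a, a)), e, e)), m(s(s(e)), a, a))  →  m(s(a), m(s(m(s(m(s(a), e, a)), a, a)), e, e), m(s(s(e)), a, a))   [R2 at 2]
2. m(s(a), m(s(m(s(m(s(a), e, a)), a, a)), e, e), m(s(s(e)), a, a))  →  m(s(a), m(s(a), e, e), m(s(s(e)), a, a))   [R5 at 2.1.1]
3. m(s(a), m(s(a), e, e), m(s(s(e)), a, a))  →  m(s(a), e, m(s(s(e)), a, a))   [R2 at 2]
4. m(s(a), e, m(s(s(e)), a, a))  →  m(s(s(e)), a, a)   [R2 at ε]
5. m(s(s(e)), a, a)  →  a   [R5 at ε]

a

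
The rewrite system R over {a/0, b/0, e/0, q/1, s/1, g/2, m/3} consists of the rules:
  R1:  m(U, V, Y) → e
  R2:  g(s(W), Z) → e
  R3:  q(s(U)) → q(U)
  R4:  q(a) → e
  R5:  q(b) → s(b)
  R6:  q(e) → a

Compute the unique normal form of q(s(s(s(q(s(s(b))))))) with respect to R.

1. q(s(s(s(q(s(s(b)))))))  →  q(s(s(q(s(s(b))))))   [R3 at ε]
2. q(s(s(q(s(s(b))))))  →  q(s(q(s(s(b)))))   [R3 at ε]
3. q(s(q(s(s(b)))))  →  q(q(s(s(b))))   [R3 at ε]
4. q(q(s(s(b))))  →  q(q(s(b)))   [R3 at 1]
5. q(q(s(b)))  →  q(q(b))   [R3 at 1]
6. q(q(b))  →  q(s(b))   [R5 at 1]
7. q(s(b))  →  q(b)   [R3 at ε]
8. q(b)  →  s(b)   [R5 at ε]

s(b)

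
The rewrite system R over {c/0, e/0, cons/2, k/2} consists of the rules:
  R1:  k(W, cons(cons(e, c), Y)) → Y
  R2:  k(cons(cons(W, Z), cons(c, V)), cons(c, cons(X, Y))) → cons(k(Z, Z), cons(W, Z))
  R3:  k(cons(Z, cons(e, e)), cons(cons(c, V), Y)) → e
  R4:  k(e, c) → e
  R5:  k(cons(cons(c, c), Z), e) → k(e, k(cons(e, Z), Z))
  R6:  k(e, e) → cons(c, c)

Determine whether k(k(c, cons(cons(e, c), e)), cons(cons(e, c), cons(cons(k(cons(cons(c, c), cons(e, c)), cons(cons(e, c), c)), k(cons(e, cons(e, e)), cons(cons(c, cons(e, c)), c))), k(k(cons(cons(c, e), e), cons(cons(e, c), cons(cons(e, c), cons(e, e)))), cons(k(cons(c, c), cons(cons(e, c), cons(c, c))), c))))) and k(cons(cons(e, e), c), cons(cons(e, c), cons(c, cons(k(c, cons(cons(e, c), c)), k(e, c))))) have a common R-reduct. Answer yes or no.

no — NF(t₁) = cons(cons(c, e), e), NF(t₂) = cons(c, cons(c, e))

Reduce t₁ = k(k(c, cons(cons(e, c), e)), cons(cons(e, c), cons(cons(k(cons(cons(c, c), cons(e, c)), cons(cons(e, c), c)), k(cons(e, cons(e, e)), cons(cons(c, cons(e, c)), c))), k(k(cons(cons(c, e), e), cons(cons(e, c), cons(cons(e, c), cons(e, e)))), cons(k(cons(c, c), cons(cons(e, c), cons(c, c))), c))))):
1. k(k(c, cons(cons(e, c), e)), cons(cons(e, c), cons(cons(k(cons(cons(c, c), cons(e, c)), cons(cons(e, c), c)), k(cons(e, cons(e, e)), cons(cons(c, cons(e, c)), c))), k(k(cons(cons(c, e), e), cons(cons(e, c), cons(cons(e, c), cons(e, e)))), cons(k(cons(c, c), cons(cons(e, c), cons(c, c))), c)))))  →  cons(cons(k(cons(cons(c, c), cons(e, c)), cons(cons(e, c), c)), k(cons(e, cons(e, e)), cons(cons(c, cons(e, c)), c))), k(k(cons(cons(c, e), e), cons(cons(e, c), cons(cons(e, c), cons(e, e)))), cons(k(cons(c, c), cons(cons(e, c), cons(c, c))), c)))   [R1 at ε]
2. cons(cons(k(cons(cons(c, c), cons(e, c)), cons(cons(e, c), c)), k(cons(e, cons(e, e)), cons(cons(c, cons(e, c)), c))), k(k(cons(cons(c, e), e), cons(cons(e, c), cons(cons(e, c), cons(e, e)))), cons(k(cons(c, c), cons(cons(e, c), cons(c, c))), c)))  →  cons(cons(c, k(cons(e, cons(e, e)), cons(cons(c, cons(e, c)), c))), k(k(cons(cons(c, e), e), cons(cons(e, c), cons(cons(e, c), cons(e, e)))), cons(k(cons(c, c), cons(cons(e, c), cons(c, c))), c)))   [R1 at 1.1]
3. cons(cons(c, k(cons(e, cons(e, e)), cons(cons(c, cons(e, c)), c))), k(k(cons(cons(c, e), e), cons(cons(e, c), cons(cons(e, c), cons(e, e)))), cons(k(cons(c, c), cons(cons(e, c), cons(c, c))), c)))  →  cons(cons(c, e), k(k(cons(cons(c, e), e), cons(cons(e, c), cons(cons(e, c), cons(e, e)))), cons(k(cons(c, c), cons(cons(e, c), cons(c, c))), c)))   [R3 at 1.2]
4. cons(cons(c, e), k(k(cons(cons(c, e), e), cons(cons(e, c), cons(cons(e, c), cons(e, e)))), cons(k(cons(c, c), cons(cons(e, c), cons(c, c))), c)))  →  cons(cons(c, e), k(cons(cons(e, c), cons(e, e)), cons(k(cons(c, c), cons(cons(e, c), cons(c, c))), c)))   [R1 at 2.1]
5. cons(cons(c, e), k(cons(cons(e, c), cons(e, e)), cons(k(cons(c, c), cons(cons(e, c), cons(c, c))), c)))  →  cons(cons(c, e), k(cons(cons(e, c), cons(e, e)), cons(cons(c, c), c)))   [R1 at 2.2.1]
6. cons(cons(c, e), k(cons(cons(e, c), cons(e, e)), cons(cons(c, c), c)))  →  cons(cons(c, e), e)   [R3 at 2]

Reduce t₂ = k(cons(cons(e, e), c), cons(cons(e, c), cons(c, cons(k(c, cons(cons(e, c), c)), k(e, c))))):
1. k(cons(cons(e, e), c), cons(cons(e, c), cons(c, cons(k(c, cons(cons(e, c), c)), k(e, c)))))  →  cons(c, cons(k(c, cons(cons(e, c), c)), k(e, c)))   [R1 at ε]
2. cons(c, cons(k(c, cons(cons(e, c), c)), k(e, c)))  →  cons(c, cons(c, k(e, c)))   [R1 at 2.1]
3. cons(c, cons(c, k(e, c)))  →  cons(c, cons(c, e))   [R4 at 2.2]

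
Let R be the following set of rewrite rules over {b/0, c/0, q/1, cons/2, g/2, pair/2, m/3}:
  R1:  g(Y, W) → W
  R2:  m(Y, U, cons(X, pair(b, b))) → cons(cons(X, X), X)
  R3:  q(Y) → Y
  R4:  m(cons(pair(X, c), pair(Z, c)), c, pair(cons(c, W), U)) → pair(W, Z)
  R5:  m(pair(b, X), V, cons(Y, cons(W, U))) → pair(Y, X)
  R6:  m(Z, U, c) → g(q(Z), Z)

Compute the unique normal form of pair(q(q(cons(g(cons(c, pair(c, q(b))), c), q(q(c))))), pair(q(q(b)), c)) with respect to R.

pair(cons(c, c), pair(b, c))

1. pair(q(q(cons(g(cons(c, pair(c, q(b))), c), q(q(c))))), pair(q(q(b)), c))  →  pair(q(cons(g(cons(c, pair(c, q(b))), c), q(q(c)))), pair(q(q(b)), c))   [R3 at 1]
2. pair(q(cons(g(cons(c, pair(c, q(b))), c), q(q(c)))), pair(q(q(b)), c))  →  pair(cons(g(cons(c, pair(c, q(b))), c), q(q(c))), pair(q(q(b)), c))   [R3 at 1]
3. pair(cons(g(cons(c, pair(c, q(b))), c), q(q(c))), pair(q(q(b)), c))  →  pair(cons(c, q(q(c))), pair(q(q(b)), c))   [R1 at 1.1]
4. pair(cons(c, q(q(c))), pair(q(q(b)), c))  →  pair(cons(c, q(c)), pair(q(q(b)), c))   [R3 at 1.2]
5. pair(cons(c, q(c)), pair(q(q(b)), c))  →  pair(cons(c, c), pair(q(q(b)), c))   [R3 at 1.2]
6. pair(cons(c, c), pair(q(q(b)), c))  →  pair(cons(c, c), pair(q(b), c))   [R3 at 2.1]
7. pair(cons(c, c), pair(q(b), c))  →  pair(cons(c, c), pair(b, c))   [R3 at 2.1]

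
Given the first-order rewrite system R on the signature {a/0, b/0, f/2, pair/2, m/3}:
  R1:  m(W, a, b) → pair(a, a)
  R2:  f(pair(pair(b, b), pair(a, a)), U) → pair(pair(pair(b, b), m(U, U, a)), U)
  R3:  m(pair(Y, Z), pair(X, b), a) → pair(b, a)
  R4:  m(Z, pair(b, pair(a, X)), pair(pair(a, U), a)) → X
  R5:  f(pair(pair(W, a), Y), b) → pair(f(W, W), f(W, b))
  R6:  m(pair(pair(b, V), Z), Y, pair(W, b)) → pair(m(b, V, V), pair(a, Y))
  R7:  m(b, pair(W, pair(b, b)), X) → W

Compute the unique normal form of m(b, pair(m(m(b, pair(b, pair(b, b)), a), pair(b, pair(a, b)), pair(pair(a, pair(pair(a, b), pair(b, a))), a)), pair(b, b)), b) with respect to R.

1. m(b, pair(m(m(b, pair(b, pair(b, b)), a), pair(b, pair(a, b)), pair(pair(a, pair(pair(a, b), pair(b, a))), a)), pair(b, b)), b)  →  m(m(b, pair(b, pair(b, b)), a), pair(b, pair(a, b)), pair(pair(a, pair(pair(a, b), pair(b, a))), a))   [R7 at ε]
2. m(m(b, pair(b, pair(b, b)), a), pair(b, pair(a, b)), pair(pair(a, pair(pair(a, b), pair(b, a))), a))  →  b   [R4 at ε]

b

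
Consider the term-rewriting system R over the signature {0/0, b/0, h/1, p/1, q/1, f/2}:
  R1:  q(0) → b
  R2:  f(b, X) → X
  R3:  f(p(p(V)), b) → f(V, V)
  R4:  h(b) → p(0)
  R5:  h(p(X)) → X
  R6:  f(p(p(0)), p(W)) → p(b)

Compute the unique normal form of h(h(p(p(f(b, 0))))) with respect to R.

1. h(h(p(p(f(b, 0)))))  →  h(p(f(b, 0)))   [R5 at 1]
2. h(p(f(b, 0)))  →  f(b, 0)   [R5 at ε]
3. f(b, 0)  →  0   [R2 at ε]

0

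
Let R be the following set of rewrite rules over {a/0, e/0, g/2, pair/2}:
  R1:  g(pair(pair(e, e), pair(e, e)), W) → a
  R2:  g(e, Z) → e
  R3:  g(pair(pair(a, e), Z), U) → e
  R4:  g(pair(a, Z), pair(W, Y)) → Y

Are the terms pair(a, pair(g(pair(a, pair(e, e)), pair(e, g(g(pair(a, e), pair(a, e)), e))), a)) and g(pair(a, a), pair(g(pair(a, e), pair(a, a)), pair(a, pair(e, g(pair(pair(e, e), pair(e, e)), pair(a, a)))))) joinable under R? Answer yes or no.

Reduce t₁ = pair(a, pair(g(pair(a, pair(e, e)), pair(e, g(g(pair(a, e), pair(a, e)), e))), a)):
1. pair(a, pair(g(pair(a, pair(e, e)), pair(e, g(g(pair(a, e), pair(a, e)), e))), a))  →  pair(a, pair(g(g(pair(a, e), pair(a, e)), e), a))   [R4 at 2.1]
2. pair(a, pair(g(g(pair(a, e), pair(a, e)), e), a))  →  pair(a, pair(g(e, e), a))   [R4 at 2.1.1]
3. pair(a, pair(g(e, e), a))  →  pair(a, pair(e, a))   [R2 at 2.1]

Reduce t₂ = g(pair(a, a), pair(g(pair(a, e), pair(a, a)), pair(a, pair(e, g(pair(pair(e, e), pair(e, e)), pair(a, a)))))):
1. g(pair(a, a), pair(g(pair(a, e), pair(a, a)), pair(a, pair(e, g(pair(pair(e, e), pair(e, e)), pair(a, a))))))  →  pair(a, pair(e, g(pair(pair(e, e), pair(e, e)), pair(a, a))))   [R4 at ε]
2. pair(a, pair(e, g(pair(pair(e, e), pair(e, e)), pair(a, a))))  →  pair(a, pair(e, a))   [R1 at 2.2]

yes — NF(t₁) = pair(a, pair(e, a)), NF(t₂) = pair(a, pair(e, a))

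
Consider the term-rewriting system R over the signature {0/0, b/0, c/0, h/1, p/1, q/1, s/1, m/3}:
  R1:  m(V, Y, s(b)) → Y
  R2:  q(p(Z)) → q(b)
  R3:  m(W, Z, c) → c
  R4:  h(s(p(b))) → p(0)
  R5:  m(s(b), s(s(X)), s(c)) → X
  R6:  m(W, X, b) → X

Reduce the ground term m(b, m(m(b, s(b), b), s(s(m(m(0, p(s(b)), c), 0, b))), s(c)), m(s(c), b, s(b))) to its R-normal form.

1. m(b, m(m(b, s(b), b), s(s(m(m(0, p(s(b)), c), 0, b))), s(c)), m(s(c), b, s(b)))  →  m(b, m(s(b), s(s(m(m(0, p(s(b)), c), 0, b))), s(c)), m(s(c), b, s(b)))   [R6 at 2.1]
2. m(b, m(s(b), s(s(m(m(0, p(s(b)), c), 0, b))), s(c)), m(s(c), b, s(b)))  →  m(b, m(m(0, p(s(b)), c), 0, b), m(s(c), b, s(b)))   [R5 at 2]
3. m(b, m(m(0, p(s(b)), c), 0, b), m(s(c), b, s(b)))  →  m(b, 0, m(s(c), b, s(b)))   [R6 at 2]
4. m(b, 0, m(s(c), b, s(b)))  →  m(b, 0, b)   [R1 at 3]
5. m(b, 0, b)  →  0   [R6 at ε]

0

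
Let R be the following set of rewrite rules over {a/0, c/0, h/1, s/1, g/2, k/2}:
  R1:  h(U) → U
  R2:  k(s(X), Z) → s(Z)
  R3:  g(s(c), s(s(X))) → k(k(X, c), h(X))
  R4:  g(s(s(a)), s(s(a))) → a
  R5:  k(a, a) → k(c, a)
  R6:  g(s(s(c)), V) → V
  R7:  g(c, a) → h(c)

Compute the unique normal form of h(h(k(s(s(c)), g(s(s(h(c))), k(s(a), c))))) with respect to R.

1. h(h(k(s(s(c)), g(s(s(h(c))), k(s(a), c)))))  →  h(k(s(s(c)), g(s(s(h(c))), k(s(a), c))))   [R1 at ε]
2. h(k(s(s(c)), g(s(s(h(c))), k(s(a), c))))  →  k(s(s(c)), g(s(s(h(c))), k(s(a), c)))   [R1 at ε]
3. k(s(s(c)), g(s(s(h(c))), k(s(a), c)))  →  s(g(s(s(h(c))), k(s(a), c)))   [R2 at ε]
4. s(g(s(s(h(c))), k(s(a), c)))  →  s(g(s(s(c)), k(s(a), c)))   [R1 at 1.1.1.1]
5. s(g(s(s(c)), k(s(a), c)))  →  s(k(s(a), c))   [R6 at 1]
6. s(k(s(a), c))  →  s(s(c))   [R2 at 1]

s(s(c))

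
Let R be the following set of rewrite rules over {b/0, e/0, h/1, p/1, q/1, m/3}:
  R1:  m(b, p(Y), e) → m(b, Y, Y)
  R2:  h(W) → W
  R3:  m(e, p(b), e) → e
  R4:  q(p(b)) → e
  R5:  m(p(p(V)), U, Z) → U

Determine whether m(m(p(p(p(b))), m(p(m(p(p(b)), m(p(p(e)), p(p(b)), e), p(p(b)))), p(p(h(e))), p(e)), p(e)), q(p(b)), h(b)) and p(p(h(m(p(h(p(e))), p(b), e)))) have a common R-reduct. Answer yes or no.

no — NF(t₁) = e, NF(t₂) = p(p(p(b)))

Reduce t₁ = m(m(p(p(p(b))), m(p(m(p(p(b)), m(p(p(e)), p(p(b)), e), p(p(b)))), p(p(h(e))), p(e)), p(e)), q(p(b)), h(b)):
1. m(m(p(p(p(b))), m(p(m(p(p(b)), m(p(p(e)), p(p(b)), e), p(p(b)))), p(p(h(e))), p(e)), p(e)), q(p(b)), h(b))  →  m(m(p(m(p(p(b)), m(p(p(e)), p(p(b)), e), p(p(b)))), p(p(h(e))), p(e)), q(p(b)), h(b))   [R5 at 1]
2. m(m(p(m(p(p(b)), m(p(p(e)), p(p(b)), e), p(p(b)))), p(p(h(e))), p(e)), q(p(b)), h(b))  →  m(m(p(m(p(p(e)), p(p(b)), e)), p(p(h(e))), p(e)), q(p(b)), h(b))   [R5 at 1.1.1]
3. m(m(p(m(p(p(e)), p(p(b)), e)), p(p(h(e))), p(e)), q(p(b)), h(b))  →  m(m(p(p(p(b))), p(p(h(e))), p(e)), q(p(b)), h(b))   [R5 at 1.1.1]
4. m(m(p(p(p(b))), p(p(h(e))), p(e)), q(p(b)), h(b))  →  m(p(p(h(e))), q(p(b)), h(b))   [R5 at 1]
5. m(p(p(h(e))), q(p(b)), h(b))  →  q(p(b))   [R5 at ε]
6. q(p(b))  →  e   [R4 at ε]

Reduce t₂ = p(p(h(m(p(h(p(e))), p(b), e)))):
1. p(p(h(m(p(h(p(e))), p(b), e))))  →  p(p(m(p(h(p(e))), p(b), e)))   [R2 at 1.1]
2. p(p(m(p(h(p(e))), p(b), e)))  →  p(p(m(p(p(e)), p(b), e)))   [R2 at 1.1.1.1]
3. p(p(m(p(p(e)), p(b), e)))  →  p(p(p(b)))   [R5 at 1.1]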